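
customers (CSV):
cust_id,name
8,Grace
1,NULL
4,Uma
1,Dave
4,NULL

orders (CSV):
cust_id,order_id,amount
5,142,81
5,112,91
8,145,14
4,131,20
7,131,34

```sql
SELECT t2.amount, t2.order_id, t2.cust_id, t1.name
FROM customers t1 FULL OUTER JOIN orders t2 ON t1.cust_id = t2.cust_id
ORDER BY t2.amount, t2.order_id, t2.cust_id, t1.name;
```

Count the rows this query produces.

FULL OUTER JOIN keeps every row from both sides; unmatched rows get NULL for the other side's columns.
Matching on t1.cust_id = t2.cust_id.
Matched pairs: 3; unmatched t1 rows kept: 2; unmatched t2 rows kept: 3.
Total: 3 matched + 5 padded = 8 rows.

8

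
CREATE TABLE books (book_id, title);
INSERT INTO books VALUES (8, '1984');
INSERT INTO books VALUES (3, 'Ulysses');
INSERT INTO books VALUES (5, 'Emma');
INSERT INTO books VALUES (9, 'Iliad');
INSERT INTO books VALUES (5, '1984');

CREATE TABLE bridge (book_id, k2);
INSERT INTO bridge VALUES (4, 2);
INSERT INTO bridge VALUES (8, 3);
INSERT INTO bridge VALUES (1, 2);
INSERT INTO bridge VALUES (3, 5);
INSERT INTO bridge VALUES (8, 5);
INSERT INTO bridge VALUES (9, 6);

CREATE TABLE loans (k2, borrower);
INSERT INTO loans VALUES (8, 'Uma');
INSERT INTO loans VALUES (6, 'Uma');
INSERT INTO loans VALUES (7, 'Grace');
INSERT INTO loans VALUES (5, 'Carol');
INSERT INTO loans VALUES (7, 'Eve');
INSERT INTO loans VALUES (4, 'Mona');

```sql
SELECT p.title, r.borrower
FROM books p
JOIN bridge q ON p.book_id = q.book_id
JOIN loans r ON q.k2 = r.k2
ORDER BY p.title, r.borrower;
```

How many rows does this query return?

3

Evaluate left to right. First `books p INNER JOIN bridge q` on book_id: 4 row(s).
Then INNER JOIN `loans r` on k2: keep only rows whose q.k2 appears in r.
Result: 3 row(s).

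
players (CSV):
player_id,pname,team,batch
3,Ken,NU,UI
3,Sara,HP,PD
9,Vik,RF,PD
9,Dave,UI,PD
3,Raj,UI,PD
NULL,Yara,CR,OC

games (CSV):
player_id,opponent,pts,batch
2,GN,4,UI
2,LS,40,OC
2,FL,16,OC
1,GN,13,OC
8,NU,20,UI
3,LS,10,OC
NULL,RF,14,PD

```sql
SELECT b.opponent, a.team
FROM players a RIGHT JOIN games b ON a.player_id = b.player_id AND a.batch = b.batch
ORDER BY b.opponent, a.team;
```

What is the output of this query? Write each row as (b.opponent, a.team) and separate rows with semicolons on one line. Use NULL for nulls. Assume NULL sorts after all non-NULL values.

(FL, NULL); (GN, NULL); (GN, NULL); (LS, NULL); (LS, NULL); (NU, NULL); (RF, NULL)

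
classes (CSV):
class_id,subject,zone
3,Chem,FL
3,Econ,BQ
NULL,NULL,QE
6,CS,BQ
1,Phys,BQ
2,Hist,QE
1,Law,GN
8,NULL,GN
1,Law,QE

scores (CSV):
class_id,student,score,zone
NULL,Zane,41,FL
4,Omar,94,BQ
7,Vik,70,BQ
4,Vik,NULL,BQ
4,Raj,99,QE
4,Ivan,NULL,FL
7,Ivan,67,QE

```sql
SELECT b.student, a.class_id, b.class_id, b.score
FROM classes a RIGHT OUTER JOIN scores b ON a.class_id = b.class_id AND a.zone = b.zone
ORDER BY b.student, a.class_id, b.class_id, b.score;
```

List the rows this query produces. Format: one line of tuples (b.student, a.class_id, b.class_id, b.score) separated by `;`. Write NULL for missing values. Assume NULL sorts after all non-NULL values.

RIGHT JOIN keeps every row from `scores`; unmatched rows get NULL for `classes`'s columns.
Matching on a.class_id = b.class_id AND a.zone = b.zone. A NULL in a compared column never satisfies the condition.
Matched pairs: 0; unmatched b rows kept: 7.

(Ivan, NULL, 4, NULL); (Ivan, NULL, 7, 67); (Omar, NULL, 4, 94); (Raj, NULL, 4, 99); (Vik, NULL, 4, NULL); (Vik, NULL, 7, 70); (Zane, NULL, NULL, 41)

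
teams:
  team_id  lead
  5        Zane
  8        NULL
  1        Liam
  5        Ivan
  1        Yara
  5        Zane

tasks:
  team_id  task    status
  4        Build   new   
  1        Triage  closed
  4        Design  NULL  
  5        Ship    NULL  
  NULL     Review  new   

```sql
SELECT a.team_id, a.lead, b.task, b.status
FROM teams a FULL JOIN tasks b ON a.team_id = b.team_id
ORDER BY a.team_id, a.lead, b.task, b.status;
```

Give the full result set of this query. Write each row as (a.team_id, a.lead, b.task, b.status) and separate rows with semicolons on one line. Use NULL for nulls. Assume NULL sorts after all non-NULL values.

(1, Liam, Triage, closed); (1, Yara, Triage, closed); (5, Ivan, Ship, NULL); (5, Zane, Ship, NULL); (5, Zane, Ship, NULL); (8, NULL, NULL, NULL); (NULL, NULL, Build, new); (NULL, NULL, Design, NULL); (NULL, NULL, Review, new)

FULL OUTER JOIN keeps every row from both sides; unmatched rows get NULL for the other side's columns.
Matching on a.team_id = b.team_id. A NULL in a compared column never satisfies the condition.
Matched pairs: 5; unmatched a rows kept: 1; unmatched b rows kept: 3.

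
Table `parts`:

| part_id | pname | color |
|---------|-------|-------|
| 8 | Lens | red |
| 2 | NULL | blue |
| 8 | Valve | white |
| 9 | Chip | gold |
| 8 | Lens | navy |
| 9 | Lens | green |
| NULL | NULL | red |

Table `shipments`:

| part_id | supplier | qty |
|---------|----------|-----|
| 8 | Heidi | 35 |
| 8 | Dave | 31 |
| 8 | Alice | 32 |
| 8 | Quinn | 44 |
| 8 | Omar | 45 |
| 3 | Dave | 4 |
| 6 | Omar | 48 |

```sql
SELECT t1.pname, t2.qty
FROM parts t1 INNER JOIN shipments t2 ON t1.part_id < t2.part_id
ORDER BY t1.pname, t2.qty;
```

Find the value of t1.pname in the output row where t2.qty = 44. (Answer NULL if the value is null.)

INNER JOIN keeps only pairs where the ON condition holds.
Matching on t1.part_id < t2.part_id. A NULL in a compared column never satisfies the condition.
Matched pairs: 7.

NULL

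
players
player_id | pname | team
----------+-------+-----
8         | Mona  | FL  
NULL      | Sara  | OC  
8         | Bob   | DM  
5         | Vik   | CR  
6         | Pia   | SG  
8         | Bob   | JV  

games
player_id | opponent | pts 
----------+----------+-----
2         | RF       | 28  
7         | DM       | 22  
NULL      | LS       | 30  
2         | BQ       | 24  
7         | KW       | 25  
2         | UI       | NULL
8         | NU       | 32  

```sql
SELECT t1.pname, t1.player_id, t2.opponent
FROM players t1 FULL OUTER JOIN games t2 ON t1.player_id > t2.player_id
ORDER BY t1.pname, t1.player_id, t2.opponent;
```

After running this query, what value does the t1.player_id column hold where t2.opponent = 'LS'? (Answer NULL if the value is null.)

FULL OUTER JOIN keeps every row from both sides; unmatched rows get NULL for the other side's columns.
Matching on t1.player_id > t2.player_id. A NULL in a compared column never satisfies the condition.
- t1 row (player_id=8): matches 5 t2 row(s) → 5 output row(s).
- t1 row (player_id=NULL): no match → kept, t2 columns NULL.
- t1 row (player_id=8): matches 5 t2 row(s) → 5 output row(s).
- t1 row (player_id=5): matches 3 t2 row(s) → 3 output row(s).
- t1 row (player_id=6): matches 3 t2 row(s) → 3 output row(s).
- t1 row (player_id=8): matches 5 t2 row(s) → 5 output row(s).
- 2 t2 row(s) had no t1 match → kept, t1 columns NULL.

NULL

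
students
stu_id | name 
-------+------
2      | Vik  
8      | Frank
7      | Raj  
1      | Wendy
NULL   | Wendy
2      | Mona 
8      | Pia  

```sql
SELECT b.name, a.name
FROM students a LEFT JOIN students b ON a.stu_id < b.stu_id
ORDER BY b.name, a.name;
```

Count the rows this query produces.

LEFT JOIN keeps every row from `students a`; unmatched rows get NULL for `students b`'s columns.
Matching on a.stu_id < b.stu_id. A NULL in a compared column never satisfies the condition.
Matched pairs: 13; unmatched a rows kept: 3.
Total: 13 matched + 3 padded = 16 rows.

16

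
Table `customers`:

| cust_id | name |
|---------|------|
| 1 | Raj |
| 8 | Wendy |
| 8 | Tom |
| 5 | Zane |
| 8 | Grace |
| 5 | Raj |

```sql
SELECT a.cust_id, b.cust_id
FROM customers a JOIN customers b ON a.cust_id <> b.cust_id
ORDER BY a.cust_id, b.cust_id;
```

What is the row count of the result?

22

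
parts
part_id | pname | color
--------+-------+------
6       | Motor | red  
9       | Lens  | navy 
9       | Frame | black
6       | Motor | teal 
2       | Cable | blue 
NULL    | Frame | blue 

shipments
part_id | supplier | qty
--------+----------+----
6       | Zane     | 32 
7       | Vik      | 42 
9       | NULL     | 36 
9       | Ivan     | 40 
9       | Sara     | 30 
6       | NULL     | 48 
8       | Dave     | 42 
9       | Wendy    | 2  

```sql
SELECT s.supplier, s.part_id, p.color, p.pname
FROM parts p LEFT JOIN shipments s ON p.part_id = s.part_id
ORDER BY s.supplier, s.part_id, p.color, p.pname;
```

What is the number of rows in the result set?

14

LEFT JOIN keeps every row from `parts`; unmatched rows get NULL for `shipments`'s columns.
Matching on p.part_id = s.part_id. A NULL in a compared column never satisfies the condition.
- p row (part_id=6): matches 2 s row(s) → 2 output row(s).
- p row (part_id=9): matches 4 s row(s) → 4 output row(s).
- p row (part_id=9): matches 4 s row(s) → 4 output row(s).
- p row (part_id=6): matches 2 s row(s) → 2 output row(s).
- p row (part_id=2): no match → kept, s columns NULL.
- p row (part_id=NULL): no match → kept, s columns NULL.
Total: 12 matched + 2 padded = 14 rows.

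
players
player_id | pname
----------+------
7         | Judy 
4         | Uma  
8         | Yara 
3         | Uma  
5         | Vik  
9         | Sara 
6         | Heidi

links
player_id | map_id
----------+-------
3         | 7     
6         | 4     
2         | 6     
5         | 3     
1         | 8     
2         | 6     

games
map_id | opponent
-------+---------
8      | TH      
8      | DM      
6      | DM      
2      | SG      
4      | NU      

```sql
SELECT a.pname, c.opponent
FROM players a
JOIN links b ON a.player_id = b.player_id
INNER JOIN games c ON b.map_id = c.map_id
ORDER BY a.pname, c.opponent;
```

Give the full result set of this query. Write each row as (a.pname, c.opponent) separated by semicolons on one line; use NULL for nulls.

(Heidi, NU)

Joins associate left-to-right: players INNER JOIN links on player_id gives 3 intermediate row(s).
Then INNER JOIN `games c` on map_id: keep only rows whose b.map_id appears in c.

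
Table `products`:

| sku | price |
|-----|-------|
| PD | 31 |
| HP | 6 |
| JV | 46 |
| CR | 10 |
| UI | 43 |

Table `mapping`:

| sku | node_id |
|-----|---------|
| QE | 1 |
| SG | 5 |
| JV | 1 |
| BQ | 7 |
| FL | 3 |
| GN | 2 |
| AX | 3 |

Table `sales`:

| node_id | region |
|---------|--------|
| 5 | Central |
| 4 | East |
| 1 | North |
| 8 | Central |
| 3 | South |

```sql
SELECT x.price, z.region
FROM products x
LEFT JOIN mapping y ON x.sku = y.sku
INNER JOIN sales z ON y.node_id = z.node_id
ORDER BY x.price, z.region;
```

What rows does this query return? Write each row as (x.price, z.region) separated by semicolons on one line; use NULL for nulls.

(46, North)

Joins associate left-to-right: products LEFT JOIN mapping on sku gives 5 intermediate row(s).
Then INNER JOIN `sales z` on node_id: keep only rows whose y.node_id appears in z.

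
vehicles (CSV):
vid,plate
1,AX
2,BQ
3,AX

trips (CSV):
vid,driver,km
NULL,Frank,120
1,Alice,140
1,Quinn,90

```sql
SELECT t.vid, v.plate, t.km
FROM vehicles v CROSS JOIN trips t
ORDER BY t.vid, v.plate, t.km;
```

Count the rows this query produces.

9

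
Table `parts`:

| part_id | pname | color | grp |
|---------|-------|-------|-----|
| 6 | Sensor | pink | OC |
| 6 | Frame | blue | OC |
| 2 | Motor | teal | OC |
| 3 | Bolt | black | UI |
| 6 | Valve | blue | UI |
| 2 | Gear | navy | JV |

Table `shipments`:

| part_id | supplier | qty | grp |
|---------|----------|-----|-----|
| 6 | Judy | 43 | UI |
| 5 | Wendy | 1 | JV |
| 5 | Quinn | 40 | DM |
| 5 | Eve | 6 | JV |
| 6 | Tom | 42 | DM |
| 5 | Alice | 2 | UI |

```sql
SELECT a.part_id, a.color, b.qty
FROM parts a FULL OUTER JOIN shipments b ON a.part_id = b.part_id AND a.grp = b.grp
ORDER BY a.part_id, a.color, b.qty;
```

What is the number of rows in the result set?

FULL OUTER JOIN keeps every row from both sides; unmatched rows get NULL for the other side's columns.
Matching on a.part_id = b.part_id AND a.grp = b.grp.
Matched pairs: 1; unmatched a rows kept: 5; unmatched b rows kept: 5.
Total: 1 matched + 10 padded = 11 rows.

11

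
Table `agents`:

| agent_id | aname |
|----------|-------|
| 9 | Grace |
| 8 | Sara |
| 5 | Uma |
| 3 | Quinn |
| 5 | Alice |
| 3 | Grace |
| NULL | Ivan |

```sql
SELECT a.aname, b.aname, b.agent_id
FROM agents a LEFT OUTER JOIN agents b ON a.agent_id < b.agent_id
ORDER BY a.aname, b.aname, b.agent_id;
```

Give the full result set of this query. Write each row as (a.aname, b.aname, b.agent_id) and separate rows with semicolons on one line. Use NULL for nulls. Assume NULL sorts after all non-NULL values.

(Alice, Grace, 9); (Alice, Sara, 8); (Grace, Alice, 5); (Grace, Grace, 9); (Grace, Sara, 8); (Grace, Uma, 5); (Grace, NULL, NULL); (Ivan, NULL, NULL); (Quinn, Alice, 5); (Quinn, Grace, 9); (Quinn, Sara, 8); (Quinn, Uma, 5); (Sara, Grace, 9); (Uma, Grace, 9); (Uma, Sara, 8)

LEFT JOIN keeps every row from `agents a`; unmatched rows get NULL for `agents b`'s columns.
Matching on a.agent_id < b.agent_id. A NULL in a compared column never satisfies the condition.
Matched pairs: 13; unmatched a rows kept: 2.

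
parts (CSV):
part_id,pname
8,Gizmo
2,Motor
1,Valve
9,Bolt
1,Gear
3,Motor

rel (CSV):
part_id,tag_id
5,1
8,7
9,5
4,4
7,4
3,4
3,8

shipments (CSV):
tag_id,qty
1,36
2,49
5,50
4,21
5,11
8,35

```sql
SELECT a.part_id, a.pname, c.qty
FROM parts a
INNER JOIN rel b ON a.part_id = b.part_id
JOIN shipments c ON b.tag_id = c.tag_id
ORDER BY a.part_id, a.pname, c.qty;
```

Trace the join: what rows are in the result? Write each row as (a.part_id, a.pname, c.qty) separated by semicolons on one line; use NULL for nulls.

(3, Motor, 21); (3, Motor, 35); (9, Bolt, 11); (9, Bolt, 50)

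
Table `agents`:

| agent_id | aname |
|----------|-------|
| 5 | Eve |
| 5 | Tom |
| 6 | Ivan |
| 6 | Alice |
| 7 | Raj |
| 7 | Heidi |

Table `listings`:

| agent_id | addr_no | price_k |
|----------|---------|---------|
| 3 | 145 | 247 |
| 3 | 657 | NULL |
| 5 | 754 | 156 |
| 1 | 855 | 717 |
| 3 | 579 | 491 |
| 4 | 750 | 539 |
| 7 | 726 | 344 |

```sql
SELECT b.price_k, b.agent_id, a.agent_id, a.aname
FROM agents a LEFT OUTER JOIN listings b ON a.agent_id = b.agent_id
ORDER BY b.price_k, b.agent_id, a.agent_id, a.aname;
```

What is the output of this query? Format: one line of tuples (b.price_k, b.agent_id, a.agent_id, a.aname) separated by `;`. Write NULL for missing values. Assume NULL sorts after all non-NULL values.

LEFT JOIN keeps every row from `agents`; unmatched rows get NULL for `listings`'s columns.
Matching on a.agent_id = b.agent_id.
- a (agent_id=5) pairs with 1 row(s) of b.
- a (agent_id=5) pairs with 1 row(s) of b.
- a (agent_id=6) has no partner → padded with NULL.
- a (agent_id=6) has no partner → padded with NULL.
- a (agent_id=7) pairs with 1 row(s) of b.
- a (agent_id=7) pairs with 1 row(s) of b.
After projecting and ordering:
b.price_k | b.agent_id | a.agent_id | a.aname
156 | 5 | 5 | Eve
156 | 5 | 5 | Tom
344 | 7 | 7 | Heidi
344 | 7 | 7 | Raj
NULL | NULL | 6 | Alice
NULL | NULL | 6 | Ivan

(156, 5, 5, Eve); (156, 5, 5, Tom); (344, 7, 7, Heidi); (344, 7, 7, Raj); (NULL, NULL, 6, Alice); (NULL, NULL, 6, Ivan)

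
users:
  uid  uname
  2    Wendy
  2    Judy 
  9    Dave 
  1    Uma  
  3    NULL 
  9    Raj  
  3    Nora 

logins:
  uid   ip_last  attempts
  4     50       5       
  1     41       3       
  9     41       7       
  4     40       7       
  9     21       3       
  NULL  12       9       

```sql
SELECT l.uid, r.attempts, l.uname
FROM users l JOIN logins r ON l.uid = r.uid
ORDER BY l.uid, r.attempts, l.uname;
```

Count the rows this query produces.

INNER JOIN keeps only pairs where the ON condition holds.
Matching on l.uid = r.uid. A NULL in a compared column never satisfies the condition.
Matched pairs: 5.
Total: 5 rows.

5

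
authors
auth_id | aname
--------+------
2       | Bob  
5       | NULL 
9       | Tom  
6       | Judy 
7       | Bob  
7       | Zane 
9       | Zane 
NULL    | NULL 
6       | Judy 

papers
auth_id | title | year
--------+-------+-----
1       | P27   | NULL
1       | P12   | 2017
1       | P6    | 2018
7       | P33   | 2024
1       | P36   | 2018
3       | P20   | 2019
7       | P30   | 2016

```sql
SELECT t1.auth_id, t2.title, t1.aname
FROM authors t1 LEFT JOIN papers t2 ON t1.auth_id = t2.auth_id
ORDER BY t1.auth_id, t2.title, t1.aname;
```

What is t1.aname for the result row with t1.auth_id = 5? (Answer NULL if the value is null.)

LEFT JOIN keeps every row from `authors`; unmatched rows get NULL for `papers`'s columns.
Matching on t1.auth_id = t2.auth_id. A NULL in a compared column never satisfies the condition.
- auth_id=2: no t2 row matches, row kept with t2 columns NULL.
- auth_id=5: no t2 row matches, row kept with t2 columns NULL.
- auth_id=9: no t2 row matches, row kept with t2 columns NULL.
- auth_id=6: no t2 row matches, row kept with t2 columns NULL.
- auth_id=7: 2 matching t2 row(s), so 2 row(s) emitted.
- auth_id=7: 2 matching t2 row(s), so 2 row(s) emitted.
- auth_id=9: no t2 row matches, row kept with t2 columns NULL.
- auth_id=NULL: no t2 row matches, row kept with t2 columns NULL.
- auth_id=6: no t2 row matches, row kept with t2 columns NULL.

NULL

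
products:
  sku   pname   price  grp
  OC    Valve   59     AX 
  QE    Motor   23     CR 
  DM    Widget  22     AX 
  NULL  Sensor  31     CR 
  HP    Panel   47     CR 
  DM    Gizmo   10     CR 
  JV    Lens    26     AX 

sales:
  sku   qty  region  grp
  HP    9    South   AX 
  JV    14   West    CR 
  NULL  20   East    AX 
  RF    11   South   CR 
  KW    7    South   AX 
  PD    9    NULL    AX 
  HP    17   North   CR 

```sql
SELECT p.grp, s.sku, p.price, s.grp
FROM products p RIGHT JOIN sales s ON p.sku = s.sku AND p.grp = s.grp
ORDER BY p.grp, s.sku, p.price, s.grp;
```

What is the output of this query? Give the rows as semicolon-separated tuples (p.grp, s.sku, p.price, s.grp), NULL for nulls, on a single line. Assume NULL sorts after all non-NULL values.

(CR, HP, 47, CR); (NULL, HP, NULL, AX); (NULL, JV, NULL, CR); (NULL, KW, NULL, AX); (NULL, PD, NULL, AX); (NULL, RF, NULL, CR); (NULL, NULL, NULL, AX)

RIGHT JOIN keeps every row from `sales`; unmatched rows get NULL for `products`'s columns.
Matching on p.sku = s.sku AND p.grp = s.grp. A NULL in a compared column never satisfies the condition.
Matched pairs: 1; unmatched s rows kept: 6.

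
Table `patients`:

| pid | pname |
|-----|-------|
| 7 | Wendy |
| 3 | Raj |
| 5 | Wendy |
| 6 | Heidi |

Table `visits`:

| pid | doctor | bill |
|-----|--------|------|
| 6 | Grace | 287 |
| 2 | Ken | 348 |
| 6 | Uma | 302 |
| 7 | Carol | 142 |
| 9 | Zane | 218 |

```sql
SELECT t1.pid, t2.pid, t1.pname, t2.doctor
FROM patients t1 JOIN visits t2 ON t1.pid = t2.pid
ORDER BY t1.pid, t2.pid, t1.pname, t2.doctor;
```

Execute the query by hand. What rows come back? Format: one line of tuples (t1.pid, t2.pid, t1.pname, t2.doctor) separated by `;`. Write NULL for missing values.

INNER JOIN keeps only pairs where the ON condition holds.
Matching on t1.pid = t2.pid.
Matched pairs: 3.

(6, 6, Heidi, Grace); (6, 6, Heidi, Uma); (7, 7, Wendy, Carol)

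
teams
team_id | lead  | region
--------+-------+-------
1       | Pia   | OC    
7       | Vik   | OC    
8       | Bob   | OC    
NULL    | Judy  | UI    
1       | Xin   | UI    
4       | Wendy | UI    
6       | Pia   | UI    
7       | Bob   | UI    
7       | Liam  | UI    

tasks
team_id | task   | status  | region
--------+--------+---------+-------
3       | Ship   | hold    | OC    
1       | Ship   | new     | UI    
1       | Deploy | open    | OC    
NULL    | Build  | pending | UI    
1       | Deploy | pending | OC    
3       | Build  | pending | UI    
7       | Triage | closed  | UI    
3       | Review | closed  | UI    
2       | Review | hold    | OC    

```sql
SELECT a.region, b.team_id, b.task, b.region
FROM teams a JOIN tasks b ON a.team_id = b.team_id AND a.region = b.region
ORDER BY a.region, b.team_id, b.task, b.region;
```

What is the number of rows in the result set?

INNER JOIN keeps only pairs where the ON condition holds.
Matching on a.team_id = b.team_id AND a.region = b.region. A NULL in a compared column never satisfies the condition.
- a[0] team_id=1, region=OC → 2 match(es) in b → 2 row(s).
- a[1] team_id=7, region=OC → no match; dropped.
- a[2] team_id=8, region=OC → no match; dropped.
- a[3] team_id=NULL, region=UI → no match; dropped.
- a[4] team_id=1, region=UI → 1 match(es) in b → 1 row(s).
- a[5] team_id=4, region=UI → no match; dropped.
- a[6] team_id=6, region=UI → no match; dropped.
- a[7] team_id=7, region=UI → 1 match(es) in b → 1 row(s).
- a[8] team_id=7, region=UI → 1 match(es) in b → 1 row(s).
Total: 5 rows.

5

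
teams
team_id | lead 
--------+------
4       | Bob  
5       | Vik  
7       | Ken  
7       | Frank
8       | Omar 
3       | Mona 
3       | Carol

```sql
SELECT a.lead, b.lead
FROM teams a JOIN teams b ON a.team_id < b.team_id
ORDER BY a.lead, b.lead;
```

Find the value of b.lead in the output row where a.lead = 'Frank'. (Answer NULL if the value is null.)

Omar

INNER JOIN keeps only pairs where the ON condition holds.
Matching on a.team_id < b.team_id.
Matched pairs: 19.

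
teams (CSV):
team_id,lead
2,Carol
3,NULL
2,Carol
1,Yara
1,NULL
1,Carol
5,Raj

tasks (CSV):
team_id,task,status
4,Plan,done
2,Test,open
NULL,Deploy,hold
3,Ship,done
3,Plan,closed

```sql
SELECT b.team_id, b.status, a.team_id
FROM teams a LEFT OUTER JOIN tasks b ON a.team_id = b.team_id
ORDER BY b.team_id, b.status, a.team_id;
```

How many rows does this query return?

LEFT JOIN keeps every row from `teams`; unmatched rows get NULL for `tasks`'s columns.
Matching on a.team_id = b.team_id. A NULL in a compared column never satisfies the condition.
- team_id=2: 1 matching b row(s), so 1 row(s) emitted.
- team_id=3: 2 matching b row(s), so 2 row(s) emitted.
- team_id=2: 1 matching b row(s), so 1 row(s) emitted.
- team_id=1: no b row matches, row kept with b columns NULL.
- team_id=1: no b row matches, row kept with b columns NULL.
- team_id=1: no b row matches, row kept with b columns NULL.
- team_id=5: no b row matches, row kept with b columns NULL.
Total: 4 matched + 4 padded = 8 rows.

8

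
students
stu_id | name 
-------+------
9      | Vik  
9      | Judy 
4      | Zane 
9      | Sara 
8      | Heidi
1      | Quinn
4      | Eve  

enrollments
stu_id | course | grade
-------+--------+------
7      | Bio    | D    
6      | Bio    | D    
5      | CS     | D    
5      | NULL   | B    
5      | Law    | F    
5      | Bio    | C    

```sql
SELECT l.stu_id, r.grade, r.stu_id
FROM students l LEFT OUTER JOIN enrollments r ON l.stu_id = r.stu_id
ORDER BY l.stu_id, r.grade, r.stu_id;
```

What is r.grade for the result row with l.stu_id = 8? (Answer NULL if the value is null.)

NULL

LEFT JOIN keeps every row from `students`; unmatched rows get NULL for `enrollments`'s columns.
Matching on l.stu_id = r.stu_id.
- l (stu_id=9) has no partner → padded with NULL.
- l (stu_id=9) has no partner → padded with NULL.
- l (stu_id=4) has no partner → padded with NULL.
- l (stu_id=9) has no partner → padded with NULL.
- l (stu_id=8) has no partner → padded with NULL.
- l (stu_id=1) has no partner → padded with NULL.
- l (stu_id=4) has no partner → padded with NULL.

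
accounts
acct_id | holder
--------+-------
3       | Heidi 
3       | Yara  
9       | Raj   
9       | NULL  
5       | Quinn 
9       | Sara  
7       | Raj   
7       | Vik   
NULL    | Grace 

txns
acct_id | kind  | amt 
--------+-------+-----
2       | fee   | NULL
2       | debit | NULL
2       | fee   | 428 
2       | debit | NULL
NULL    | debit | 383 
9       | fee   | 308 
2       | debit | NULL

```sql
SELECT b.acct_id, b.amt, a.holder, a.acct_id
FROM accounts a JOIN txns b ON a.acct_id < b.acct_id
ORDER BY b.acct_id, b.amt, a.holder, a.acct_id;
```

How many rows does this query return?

5

INNER JOIN keeps only pairs where the ON condition holds.
Matching on a.acct_id < b.acct_id. A NULL in a compared column never satisfies the condition.
- acct_id=3: 1 matching b row(s), so 1 row(s) emitted.
- acct_id=3: 1 matching b row(s), so 1 row(s) emitted.
- acct_id=9: no matching b row, dropped.
- acct_id=9: no matching b row, dropped.
- acct_id=5: 1 matching b row(s), so 1 row(s) emitted.
- acct_id=9: no matching b row, dropped.
- acct_id=7: 1 matching b row(s), so 1 row(s) emitted.
- acct_id=7: 1 matching b row(s), so 1 row(s) emitted.
- acct_id=NULL: no matching b row, dropped.
Total: 5 rows.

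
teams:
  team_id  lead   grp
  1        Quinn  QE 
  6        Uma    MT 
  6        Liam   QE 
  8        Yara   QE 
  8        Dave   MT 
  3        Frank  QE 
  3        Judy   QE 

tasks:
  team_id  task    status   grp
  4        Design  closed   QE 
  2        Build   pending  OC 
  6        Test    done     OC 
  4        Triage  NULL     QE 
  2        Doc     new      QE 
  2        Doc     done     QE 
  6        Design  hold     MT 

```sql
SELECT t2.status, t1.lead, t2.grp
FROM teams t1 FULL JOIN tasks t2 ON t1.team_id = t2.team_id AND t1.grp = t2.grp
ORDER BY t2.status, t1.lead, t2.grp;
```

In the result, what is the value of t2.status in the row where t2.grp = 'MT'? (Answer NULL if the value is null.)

hold

FULL OUTER JOIN keeps every row from both sides; unmatched rows get NULL for the other side's columns.
Matching on t1.team_id = t2.team_id AND t1.grp = t2.grp.
- t1 row (team_id=1, grp=QE): no match → kept, t2 columns NULL.
- t1 row (team_id=6, grp=MT): matches 1 t2 row(s) → 1 output row(s).
- t1 row (team_id=6, grp=QE): no match → kept, t2 columns NULL.
- t1 row (team_id=8, grp=QE): no match → kept, t2 columns NULL.
- t1 row (team_id=8, grp=MT): no match → kept, t2 columns NULL.
- t1 row (team_id=3, grp=QE): no match → kept, t2 columns NULL.
- t1 row (team_id=3, grp=QE): no match → kept, t2 columns NULL.
- 6 row(s) from t2 found no t1 partner → padded with NULL.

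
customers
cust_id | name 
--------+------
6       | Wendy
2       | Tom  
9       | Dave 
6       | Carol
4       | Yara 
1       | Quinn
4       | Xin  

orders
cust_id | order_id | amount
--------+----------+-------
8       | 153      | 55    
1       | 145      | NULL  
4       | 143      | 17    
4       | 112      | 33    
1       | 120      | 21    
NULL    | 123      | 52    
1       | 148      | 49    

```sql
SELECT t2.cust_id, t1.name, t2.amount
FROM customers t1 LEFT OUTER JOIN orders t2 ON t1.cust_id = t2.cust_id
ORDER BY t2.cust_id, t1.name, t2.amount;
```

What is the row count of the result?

LEFT JOIN keeps every row from `customers`; unmatched rows get NULL for `orders`'s columns.
Matching on t1.cust_id = t2.cust_id. A NULL in a compared column never satisfies the condition.
Matched pairs: 7; unmatched t1 rows kept: 4.
Total: 7 matched + 4 padded = 11 rows.

11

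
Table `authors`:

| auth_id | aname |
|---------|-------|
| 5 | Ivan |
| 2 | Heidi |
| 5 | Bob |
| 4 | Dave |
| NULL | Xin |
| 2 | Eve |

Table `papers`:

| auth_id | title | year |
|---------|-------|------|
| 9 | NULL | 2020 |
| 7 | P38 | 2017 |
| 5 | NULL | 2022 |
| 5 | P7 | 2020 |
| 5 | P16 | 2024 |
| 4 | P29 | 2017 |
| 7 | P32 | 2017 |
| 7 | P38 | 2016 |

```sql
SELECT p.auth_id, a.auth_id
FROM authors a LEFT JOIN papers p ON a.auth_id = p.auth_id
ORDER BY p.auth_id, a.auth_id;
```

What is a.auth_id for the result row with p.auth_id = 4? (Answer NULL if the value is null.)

LEFT JOIN keeps every row from `authors`; unmatched rows get NULL for `papers`'s columns.
Matching on a.auth_id = p.auth_id. A NULL in a compared column never satisfies the condition.
- auth_id=5: 3 matching p row(s), so 3 row(s) emitted.
- auth_id=2: no p row matches, row kept with p columns NULL.
- auth_id=5: 3 matching p row(s), so 3 row(s) emitted.
- auth_id=4: 1 matching p row(s), so 1 row(s) emitted.
- auth_id=NULL: no p row matches, row kept with p columns NULL.
- auth_id=2: no p row matches, row kept with p columns NULL.

4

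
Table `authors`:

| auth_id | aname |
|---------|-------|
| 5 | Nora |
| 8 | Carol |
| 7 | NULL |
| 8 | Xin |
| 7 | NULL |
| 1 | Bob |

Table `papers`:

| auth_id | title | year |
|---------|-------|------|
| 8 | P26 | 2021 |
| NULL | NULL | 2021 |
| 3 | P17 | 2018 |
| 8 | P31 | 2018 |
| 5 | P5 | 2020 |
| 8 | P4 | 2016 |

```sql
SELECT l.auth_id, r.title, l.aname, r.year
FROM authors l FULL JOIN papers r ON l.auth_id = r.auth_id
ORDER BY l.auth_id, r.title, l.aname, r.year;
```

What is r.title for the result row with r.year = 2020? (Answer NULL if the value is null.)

FULL OUTER JOIN keeps every row from both sides; unmatched rows get NULL for the other side's columns.
Matching on l.auth_id = r.auth_id. A NULL in a compared column never satisfies the condition.
- auth_id=5: 1 matching r row(s), so 1 row(s) emitted.
- auth_id=8: 3 matching r row(s), so 3 row(s) emitted.
- auth_id=7: no r row matches, row kept with r columns NULL.
- auth_id=8: 3 matching r row(s), so 3 row(s) emitted.
- auth_id=7: no r row matches, row kept with r columns NULL.
- auth_id=1: no r row matches, row kept with r columns NULL.
- 2 row(s) from r found no l partner → padded with NULL.

P5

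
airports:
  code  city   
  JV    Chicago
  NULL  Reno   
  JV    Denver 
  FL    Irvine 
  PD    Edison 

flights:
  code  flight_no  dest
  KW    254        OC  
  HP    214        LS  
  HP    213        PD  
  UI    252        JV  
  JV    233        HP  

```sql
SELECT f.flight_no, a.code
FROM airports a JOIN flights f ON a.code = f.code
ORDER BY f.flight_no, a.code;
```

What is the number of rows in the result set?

INNER JOIN keeps only pairs where the ON condition holds.
Matching on a.code = f.code. A NULL in a compared column never satisfies the condition.
- a row (code=JV): matches 1 f row(s) → 1 output row(s).
- a row (code=NULL): no match → dropped.
- a row (code=JV): matches 1 f row(s) → 1 output row(s).
- a row (code=FL): no match → dropped.
- a row (code=PD): no match → dropped.
Total: 2 rows.

2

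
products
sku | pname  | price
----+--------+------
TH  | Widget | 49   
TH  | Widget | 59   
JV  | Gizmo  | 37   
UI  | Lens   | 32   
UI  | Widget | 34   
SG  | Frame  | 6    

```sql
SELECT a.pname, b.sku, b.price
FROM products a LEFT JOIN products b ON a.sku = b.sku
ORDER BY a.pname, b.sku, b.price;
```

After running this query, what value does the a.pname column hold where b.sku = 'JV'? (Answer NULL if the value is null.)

Gizmo

LEFT JOIN keeps every row from `products a`; unmatched rows get NULL for `products b`'s columns.
Matching on a.sku = b.sku.
Matched pairs: 10; unmatched a rows kept: 0.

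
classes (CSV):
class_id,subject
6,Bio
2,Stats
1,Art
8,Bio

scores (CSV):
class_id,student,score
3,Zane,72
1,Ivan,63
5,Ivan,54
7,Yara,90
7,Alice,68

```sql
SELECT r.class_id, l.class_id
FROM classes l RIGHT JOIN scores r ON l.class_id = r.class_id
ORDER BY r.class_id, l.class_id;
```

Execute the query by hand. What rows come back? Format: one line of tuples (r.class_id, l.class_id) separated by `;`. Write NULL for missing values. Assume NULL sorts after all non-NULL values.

(1, 1); (3, NULL); (5, NULL); (7, NULL); (7, NULL)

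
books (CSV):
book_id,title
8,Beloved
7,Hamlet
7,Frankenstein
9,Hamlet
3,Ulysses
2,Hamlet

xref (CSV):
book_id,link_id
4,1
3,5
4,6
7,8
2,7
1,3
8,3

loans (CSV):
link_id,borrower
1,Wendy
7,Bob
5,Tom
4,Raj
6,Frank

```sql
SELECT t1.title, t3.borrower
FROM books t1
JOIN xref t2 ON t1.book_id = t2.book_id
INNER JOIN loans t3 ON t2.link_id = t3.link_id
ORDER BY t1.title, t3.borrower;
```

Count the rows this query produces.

Step 1 — t1 INNER JOIN t2 on book_id → 5 row(s).
Then INNER JOIN `loans t3` on link_id: keep only rows whose t2.link_id appears in t3.
Result: 2 row(s).

2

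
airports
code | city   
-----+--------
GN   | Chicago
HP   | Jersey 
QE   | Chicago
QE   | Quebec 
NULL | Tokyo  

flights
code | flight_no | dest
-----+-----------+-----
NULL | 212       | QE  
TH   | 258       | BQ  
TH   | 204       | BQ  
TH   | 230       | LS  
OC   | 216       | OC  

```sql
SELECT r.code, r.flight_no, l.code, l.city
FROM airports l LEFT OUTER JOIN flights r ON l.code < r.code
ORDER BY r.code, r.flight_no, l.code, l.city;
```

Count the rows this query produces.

15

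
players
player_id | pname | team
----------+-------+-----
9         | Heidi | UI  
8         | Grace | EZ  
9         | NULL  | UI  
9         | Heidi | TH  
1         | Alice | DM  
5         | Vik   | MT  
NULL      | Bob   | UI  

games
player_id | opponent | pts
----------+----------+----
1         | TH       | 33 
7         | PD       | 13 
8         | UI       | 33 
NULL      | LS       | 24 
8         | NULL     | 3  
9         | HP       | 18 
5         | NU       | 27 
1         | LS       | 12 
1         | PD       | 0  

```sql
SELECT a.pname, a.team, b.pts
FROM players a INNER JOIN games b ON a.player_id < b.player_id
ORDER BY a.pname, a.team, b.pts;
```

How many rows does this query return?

10

INNER JOIN keeps only pairs where the ON condition holds.
Matching on a.player_id < b.player_id. A NULL in a compared column never satisfies the condition.
- player_id=9: no matching b row, dropped.
- player_id=8: 1 matching b row(s), so 1 row(s) emitted.
- player_id=9: no matching b row, dropped.
- player_id=9: no matching b row, dropped.
- player_id=1: 5 matching b row(s), so 5 row(s) emitted.
- player_id=5: 4 matching b row(s), so 4 row(s) emitted.
- player_id=NULL: no matching b row, dropped.
Total: 10 rows.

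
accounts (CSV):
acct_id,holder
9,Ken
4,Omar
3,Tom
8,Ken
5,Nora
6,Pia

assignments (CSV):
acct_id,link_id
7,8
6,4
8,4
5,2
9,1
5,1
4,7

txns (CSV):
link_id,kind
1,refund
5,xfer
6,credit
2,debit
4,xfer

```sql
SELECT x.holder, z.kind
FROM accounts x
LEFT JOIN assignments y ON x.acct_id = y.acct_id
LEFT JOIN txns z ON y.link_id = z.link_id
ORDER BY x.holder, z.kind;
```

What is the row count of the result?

Evaluate left to right. First `accounts x LEFT JOIN assignments y` on acct_id: 7 row(s).
Then LEFT JOIN `txns z` on link_id: each of those 7 rows is kept; rows whose y.link_id has no match in z get NULL for z's columns.
Result: 7 row(s).

7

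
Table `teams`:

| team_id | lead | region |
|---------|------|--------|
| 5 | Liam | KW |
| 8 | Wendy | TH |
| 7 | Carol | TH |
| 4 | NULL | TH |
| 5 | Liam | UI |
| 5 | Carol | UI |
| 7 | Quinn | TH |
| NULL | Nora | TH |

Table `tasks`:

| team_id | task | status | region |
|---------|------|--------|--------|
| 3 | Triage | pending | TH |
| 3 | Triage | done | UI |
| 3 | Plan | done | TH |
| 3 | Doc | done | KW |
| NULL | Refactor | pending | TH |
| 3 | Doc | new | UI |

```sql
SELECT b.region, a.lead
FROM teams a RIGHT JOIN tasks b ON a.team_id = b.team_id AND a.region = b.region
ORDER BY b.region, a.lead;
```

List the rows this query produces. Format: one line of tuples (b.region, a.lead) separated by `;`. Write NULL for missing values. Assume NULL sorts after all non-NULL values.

(KW, NULL); (TH, NULL); (TH, NULL); (TH, NULL); (UI, NULL); (UI, NULL)

RIGHT JOIN keeps every row from `tasks`; unmatched rows get NULL for `teams`'s columns.
Matching on a.team_id = b.team_id AND a.region = b.region. A NULL in a compared column never satisfies the condition.
- team_id=5, region=KW: no matching b row.
- team_id=8, region=TH: no matching b row.
- team_id=7, region=TH: no matching b row.
- team_id=4, region=TH: no matching b row.
- team_id=5, region=UI: no matching b row.
- team_id=5, region=UI: no matching b row.
- team_id=7, region=TH: no matching b row.
- team_id=NULL, region=TH: no matching b row.
- 6 row(s) from b found no a partner → padded with NULL.
After projecting and ordering:
b.region | a.lead
KW | NULL
TH | NULL
TH | NULL
TH | NULL
UI | NULL
UI | NULL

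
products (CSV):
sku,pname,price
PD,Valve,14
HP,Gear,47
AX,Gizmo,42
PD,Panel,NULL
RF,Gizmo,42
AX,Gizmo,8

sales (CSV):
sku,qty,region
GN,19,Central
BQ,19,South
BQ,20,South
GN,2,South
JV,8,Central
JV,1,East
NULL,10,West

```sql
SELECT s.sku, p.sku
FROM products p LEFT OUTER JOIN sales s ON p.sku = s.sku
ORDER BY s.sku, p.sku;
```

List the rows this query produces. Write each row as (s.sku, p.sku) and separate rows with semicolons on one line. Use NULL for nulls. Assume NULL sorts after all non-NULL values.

(NULL, AX); (NULL, AX); (NULL, HP); (NULL, PD); (NULL, PD); (NULL, RF)

LEFT JOIN keeps every row from `products`; unmatched rows get NULL for `sales`'s columns.
Matching on p.sku = s.sku. A NULL in a compared column never satisfies the condition.
Matched pairs: 0; unmatched p rows kept: 6.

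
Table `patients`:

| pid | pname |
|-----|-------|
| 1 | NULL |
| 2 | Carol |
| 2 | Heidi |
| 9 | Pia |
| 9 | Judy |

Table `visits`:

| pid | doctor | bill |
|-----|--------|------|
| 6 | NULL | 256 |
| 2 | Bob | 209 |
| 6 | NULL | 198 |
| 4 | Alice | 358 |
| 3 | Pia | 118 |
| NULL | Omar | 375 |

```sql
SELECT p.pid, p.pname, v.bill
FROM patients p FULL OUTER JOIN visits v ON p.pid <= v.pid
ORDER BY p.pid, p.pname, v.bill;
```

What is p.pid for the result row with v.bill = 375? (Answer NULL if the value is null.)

NULL

FULL OUTER JOIN keeps every row from both sides; unmatched rows get NULL for the other side's columns.
Matching on p.pid <= v.pid. A NULL in a compared column never satisfies the condition.
- p row (pid=1): matches 5 v row(s) → 5 output row(s).
- p row (pid=2): matches 5 v row(s) → 5 output row(s).
- p row (pid=2): matches 5 v row(s) → 5 output row(s).
- p row (pid=9): no match → kept, v columns NULL.
- p row (pid=9): no match → kept, v columns NULL.
- 1 row(s) from v found no p partner → padded with NULL.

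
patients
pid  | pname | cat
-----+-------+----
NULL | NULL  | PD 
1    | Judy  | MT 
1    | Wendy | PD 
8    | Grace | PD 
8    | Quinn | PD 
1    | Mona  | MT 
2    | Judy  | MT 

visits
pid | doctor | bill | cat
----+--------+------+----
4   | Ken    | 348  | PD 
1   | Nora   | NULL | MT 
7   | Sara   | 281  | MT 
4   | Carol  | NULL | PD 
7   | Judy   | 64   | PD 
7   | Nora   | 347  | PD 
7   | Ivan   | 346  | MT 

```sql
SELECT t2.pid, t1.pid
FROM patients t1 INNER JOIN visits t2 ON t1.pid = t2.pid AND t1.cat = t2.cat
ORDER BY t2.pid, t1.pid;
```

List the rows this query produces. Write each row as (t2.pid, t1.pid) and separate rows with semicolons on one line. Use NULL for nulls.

(1, 1); (1, 1)

INNER JOIN keeps only pairs where the ON condition holds.
Matching on t1.pid = t2.pid AND t1.cat = t2.cat. A NULL in a compared column never satisfies the condition.
- pid=NULL, cat=PD: no matching t2 row, dropped.
- pid=1, cat=MT: 1 matching t2 row(s), so 1 row(s) emitted.
- pid=1, cat=PD: no matching t2 row, dropped.
- pid=8, cat=PD: no matching t2 row, dropped.
- pid=8, cat=PD: no matching t2 row, dropped.
- pid=1, cat=MT: 1 matching t2 row(s), so 1 row(s) emitted.
- pid=2, cat=MT: no matching t2 row, dropped.
After projecting and ordering:
t2.pid | t1.pid
1 | 1
1 | 1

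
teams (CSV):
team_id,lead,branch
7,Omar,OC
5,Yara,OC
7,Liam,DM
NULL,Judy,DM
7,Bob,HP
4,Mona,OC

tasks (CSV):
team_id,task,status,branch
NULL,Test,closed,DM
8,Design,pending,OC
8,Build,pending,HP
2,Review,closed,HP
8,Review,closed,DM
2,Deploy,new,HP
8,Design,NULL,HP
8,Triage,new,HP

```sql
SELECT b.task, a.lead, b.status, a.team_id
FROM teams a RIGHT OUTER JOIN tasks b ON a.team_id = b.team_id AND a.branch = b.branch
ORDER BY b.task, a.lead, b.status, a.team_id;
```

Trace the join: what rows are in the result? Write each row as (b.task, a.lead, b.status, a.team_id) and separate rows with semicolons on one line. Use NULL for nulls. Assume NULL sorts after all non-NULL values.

(Build, NULL, pending, NULL); (Deploy, NULL, new, NULL); (Design, NULL, pending, NULL); (Design, NULL, NULL, NULL); (Review, NULL, closed, NULL); (Review, NULL, closed, NULL); (Test, NULL, closed, NULL); (Triage, NULL, new, NULL)

RIGHT JOIN keeps every row from `tasks`; unmatched rows get NULL for `teams`'s columns.
Matching on a.team_id = b.team_id AND a.branch = b.branch. A NULL in a compared column never satisfies the condition.
- a (team_id=7, branch=OC) has no partner in b.
- a (team_id=5, branch=OC) has no partner in b.
- a (team_id=7, branch=DM) has no partner in b.
- a (team_id=NULL, branch=DM) has no partner in b.
- a (team_id=7, branch=HP) has no partner in b.
- a (team_id=4, branch=OC) has no partner in b.
- 8 row(s) from b found no a partner → padded with NULL.
After projecting and ordering:
b.task | a.lead | b.status | a.team_id
Build | NULL | pending | NULL
Deploy | NULL | new | NULL
Design | NULL | pending | NULL
Design | NULL | NULL | NULL
Review | NULL | closed | NULL
Review | NULL | closed | NULL
Test | NULL | closed | NULL
Triage | NULL | new | NULL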